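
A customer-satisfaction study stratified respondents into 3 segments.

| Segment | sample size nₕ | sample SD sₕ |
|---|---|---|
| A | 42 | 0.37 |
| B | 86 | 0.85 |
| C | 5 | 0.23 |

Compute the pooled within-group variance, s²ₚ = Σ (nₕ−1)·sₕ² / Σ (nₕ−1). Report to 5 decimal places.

Degrees of freedom: 41 + 85 + 4 = 130.
Σ(nₕ−1)sₕ² = 41·0.1369 + 85·0.7225 + 4·0.0529 = 67.237.
s²ₚ = 67.237 / 130 = 0.5172077... → 0.51721.

0.51721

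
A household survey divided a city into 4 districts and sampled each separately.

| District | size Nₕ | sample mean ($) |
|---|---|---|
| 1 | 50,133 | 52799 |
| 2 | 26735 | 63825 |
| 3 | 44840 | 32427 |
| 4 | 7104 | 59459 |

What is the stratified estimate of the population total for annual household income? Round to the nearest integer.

6229757058

1: 50133·52799 = 2646972267
2: 26735·63825 = 1706361375
3: 44840·32427 = 1454026680
4: 7104·59459 = 422396736
τ̂ = Σ Nₕx̄ₕ = 6229757058.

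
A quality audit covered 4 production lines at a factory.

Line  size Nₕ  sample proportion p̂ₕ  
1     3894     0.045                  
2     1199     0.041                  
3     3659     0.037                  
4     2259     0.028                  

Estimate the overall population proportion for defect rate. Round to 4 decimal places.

0.0384

Wₕ = Nₕ/N with N = 11011: 0.3536, 0.1089, 0.3323, 0.2052.
p̂_st = 0.3536·0.045 + 0.1089·0.041 + 0.3323·0.037 + 0.2052·0.028 ≈ 0.038418... → 0.0384.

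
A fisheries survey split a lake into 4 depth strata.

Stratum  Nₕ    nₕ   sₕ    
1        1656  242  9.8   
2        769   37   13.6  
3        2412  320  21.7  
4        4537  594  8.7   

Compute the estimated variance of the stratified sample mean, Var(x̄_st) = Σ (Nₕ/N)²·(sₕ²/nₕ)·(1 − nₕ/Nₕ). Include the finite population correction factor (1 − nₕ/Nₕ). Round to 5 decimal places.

N = 9374; Wₕ = Nₕ/N.
stratum 1: (1656/9374)²·9.8²/242·(1 − 242/1656) = 0.01057540
stratum 2: (769/9374)²·13.6²/37·(1 − 37/769) = 0.03202312
stratum 3: (2412/9374)²·21.7²/320·(1 − 320/2412) = 0.08450036
stratum 4: (4537/9374)²·8.7²/594·(1 − 594/4537) = 0.02594166
Sum = 0.15304053 → 0.15304.

0.15304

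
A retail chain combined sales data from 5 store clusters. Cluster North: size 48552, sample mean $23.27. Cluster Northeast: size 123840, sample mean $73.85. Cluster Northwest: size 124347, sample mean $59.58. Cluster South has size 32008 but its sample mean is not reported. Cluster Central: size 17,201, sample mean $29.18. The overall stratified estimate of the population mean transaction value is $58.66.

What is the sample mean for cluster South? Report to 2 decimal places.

65.84

N = 48552 + 123840 + 124347 + 32008 + 17201 = 345948.
Overall total = μ·N = 58.66·345948 = 20293309.68.
Subtract the known strata: 48552·23.27 + 123840·73.85 + 124347·59.58 + 17201·29.18 = 18185908.48.
Remaining total for cluster South: 20293309.68 − 18185908.48 = 2107401.2.
Divide by its size: 2107401.2 / 32008 = 65.8398... → 65.84.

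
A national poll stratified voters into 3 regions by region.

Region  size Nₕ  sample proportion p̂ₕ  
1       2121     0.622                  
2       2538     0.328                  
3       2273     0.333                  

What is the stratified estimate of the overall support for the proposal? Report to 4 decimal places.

0.4196

N = 2121 + 2538 + 2273 = 6932.
Overall proportion = Σ (Nₕ/N)·p̂ₕ.
Σ Nₕp̂ₕ = 1319.262 + 832.464 + 756.909 = 2908.635.
2908.635 / 6932 = 0.419595... → 0.4196.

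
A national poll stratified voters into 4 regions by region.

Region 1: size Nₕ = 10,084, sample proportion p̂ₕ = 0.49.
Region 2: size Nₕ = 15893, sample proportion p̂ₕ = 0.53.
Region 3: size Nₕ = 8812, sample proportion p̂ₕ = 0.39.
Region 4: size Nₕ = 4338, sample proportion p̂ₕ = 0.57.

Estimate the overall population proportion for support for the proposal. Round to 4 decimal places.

0.4926

N = 10084 + 15893 + 8812 + 4338 = 39127.
Overall proportion = Σ (Nₕ/N)·p̂ₕ.
Σ Nₕp̂ₕ = 4941.16 + 8423.29 + 3436.68 + 2472.66 = 19273.79.
19273.79 / 39127 = 0.492596... → 0.4926.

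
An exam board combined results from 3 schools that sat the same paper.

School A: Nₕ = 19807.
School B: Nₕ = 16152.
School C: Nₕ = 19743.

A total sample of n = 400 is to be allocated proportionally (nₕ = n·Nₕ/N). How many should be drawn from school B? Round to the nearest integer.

N = 19807 + 16152 + 19743 = 55702.
n_B = 400·16152/55702 = 115.989... → 116.

116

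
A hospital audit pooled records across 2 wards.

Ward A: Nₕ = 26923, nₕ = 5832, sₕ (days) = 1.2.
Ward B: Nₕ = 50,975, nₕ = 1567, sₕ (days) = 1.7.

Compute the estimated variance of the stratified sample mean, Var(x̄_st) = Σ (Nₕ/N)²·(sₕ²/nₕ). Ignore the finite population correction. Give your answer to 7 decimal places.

N = 77898; Wₕ = Nₕ/N.
ward A: (26923/77898)²·1.2²/5832 = 0.0000294944
ward B: (50975/77898)²·1.7²/1567 = 0.0007897519
Sum = 0.0008192463 → 0.0008192.

0.0008192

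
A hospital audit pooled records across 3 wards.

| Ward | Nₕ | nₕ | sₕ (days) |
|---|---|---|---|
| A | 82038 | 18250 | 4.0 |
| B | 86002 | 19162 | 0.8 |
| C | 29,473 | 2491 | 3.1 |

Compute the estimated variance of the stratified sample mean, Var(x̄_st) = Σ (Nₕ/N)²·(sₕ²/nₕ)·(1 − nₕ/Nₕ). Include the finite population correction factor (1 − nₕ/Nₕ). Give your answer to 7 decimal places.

0.0002012

N = 197513; Wₕ = Nₕ/N.
ward A: (82038/197513)²·4.0²/18250·(1 − 18250/82038) = 0.0001176034
ward B: (86002/197513)²·0.8²/19162·(1 − 19162/86002) = 0.0000049214
ward C: (29473/197513)²·3.1²/2491·(1 − 2491/29473) = 0.0000786424
Sum = 0.0002011672 → 0.0002012.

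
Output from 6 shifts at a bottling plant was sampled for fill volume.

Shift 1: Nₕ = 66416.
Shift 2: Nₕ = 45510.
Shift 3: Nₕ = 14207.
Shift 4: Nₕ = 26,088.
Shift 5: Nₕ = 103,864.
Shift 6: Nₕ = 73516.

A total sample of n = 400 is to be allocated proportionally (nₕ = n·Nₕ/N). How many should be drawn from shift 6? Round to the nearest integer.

Share of shift 6 = 73516/329601 = 0.22305.
Allocate 400 × 0.22305 = 89.218... → 89.

89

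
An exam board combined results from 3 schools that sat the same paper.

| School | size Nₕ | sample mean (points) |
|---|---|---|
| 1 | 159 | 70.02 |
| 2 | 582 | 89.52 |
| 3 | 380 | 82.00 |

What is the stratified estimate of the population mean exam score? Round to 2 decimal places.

x̄_st = (Σ Nₕx̄ₕ) / (Σ Nₕ) = (159·70.02 + 582·89.52 + 380·82.00) / 1121
= 94393.82 / 1121 = 84.2050... → 84.21.

84.21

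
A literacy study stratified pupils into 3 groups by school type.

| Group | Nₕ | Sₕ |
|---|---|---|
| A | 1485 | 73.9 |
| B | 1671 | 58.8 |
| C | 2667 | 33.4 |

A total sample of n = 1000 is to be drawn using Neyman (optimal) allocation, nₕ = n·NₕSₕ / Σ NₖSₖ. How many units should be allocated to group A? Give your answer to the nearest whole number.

A: NₕSₕ = 1485·73.9 = 109741.5
B: NₕSₕ = 1671·58.8 = 98254.8
C: NₕSₕ = 2667·33.4 = 89077.8
Σ NₕSₕ = 297074.1.
n_A = 1000·109741.5/297074.1 = 369.408... → 369.

369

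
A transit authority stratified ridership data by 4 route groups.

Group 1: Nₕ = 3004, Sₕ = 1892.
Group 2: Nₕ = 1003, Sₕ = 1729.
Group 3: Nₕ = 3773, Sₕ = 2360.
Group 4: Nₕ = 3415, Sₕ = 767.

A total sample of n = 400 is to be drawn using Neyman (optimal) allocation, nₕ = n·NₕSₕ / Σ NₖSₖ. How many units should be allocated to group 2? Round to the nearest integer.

37

Σ NₕSₕ = 3004·1892 + 1003·1729 + 3773·2360 + 3415·767 = 18941340.
Share for 2: 1734187/18941340 = 0.09156.
n_2 = 400 × 0.09156 = 36.622... → 37.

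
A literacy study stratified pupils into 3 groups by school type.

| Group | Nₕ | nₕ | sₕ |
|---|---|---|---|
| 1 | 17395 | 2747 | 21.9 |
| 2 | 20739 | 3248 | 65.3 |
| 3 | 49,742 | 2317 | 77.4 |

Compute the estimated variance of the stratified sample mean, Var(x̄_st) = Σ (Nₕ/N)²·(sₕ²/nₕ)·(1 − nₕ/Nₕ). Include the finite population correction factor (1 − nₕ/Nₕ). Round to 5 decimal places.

0.85728

N = 87876; Wₕ = Nₕ/N.
group 1: (17395/87876)²·21.9²/2747·(1 − 2747/17395) = 0.00576092
group 2: (20739/87876)²·65.3²/3248·(1 − 3248/20739) = 0.06166976
group 3: (49742/87876)²·77.4²/2317·(1 − 2317/49742) = 0.78985234
Sum = 0.85728302 → 0.85728.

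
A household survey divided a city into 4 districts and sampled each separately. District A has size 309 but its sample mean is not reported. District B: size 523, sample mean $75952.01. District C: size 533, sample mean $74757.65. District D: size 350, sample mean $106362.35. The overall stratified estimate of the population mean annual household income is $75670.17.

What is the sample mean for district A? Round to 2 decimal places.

42002.56

N = 309 + 523 + 533 + 350 = 1715.
Overall total = μ·N = 75670.17·1715 = 129774341.55.
Subtract the known strata: 523·75952.01 + 533·74757.65 + 350·106362.35 = 116795551.18.
Remaining total for district A: 129774341.55 − 116795551.18 = 12978790.37.
Divide by its size: 12978790.37 / 309 = 42002.5578... → 42002.56.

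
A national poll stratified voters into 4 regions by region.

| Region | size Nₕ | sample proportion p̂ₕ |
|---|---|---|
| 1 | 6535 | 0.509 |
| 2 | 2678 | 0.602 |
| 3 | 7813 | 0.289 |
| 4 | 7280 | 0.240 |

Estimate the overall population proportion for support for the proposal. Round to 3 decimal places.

0.368

N = 6535 + 2678 + 7813 + 7280 = 24306.
Overall proportion = Σ (Nₕ/N)·p̂ₕ.
Σ Nₕp̂ₕ = 3326.315 + 1612.156 + 2257.957 + 1747.2 = 8943.628.
8943.628 / 24306 = 0.36796... → 0.368.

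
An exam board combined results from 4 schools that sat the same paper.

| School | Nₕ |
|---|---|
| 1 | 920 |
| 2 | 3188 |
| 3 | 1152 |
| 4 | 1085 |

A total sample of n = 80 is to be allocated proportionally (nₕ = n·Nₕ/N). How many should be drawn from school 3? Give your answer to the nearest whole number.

Share of school 3 = 1152/6345 = 0.18156.
Allocate 80 × 0.18156 = 14.525... → 15.

15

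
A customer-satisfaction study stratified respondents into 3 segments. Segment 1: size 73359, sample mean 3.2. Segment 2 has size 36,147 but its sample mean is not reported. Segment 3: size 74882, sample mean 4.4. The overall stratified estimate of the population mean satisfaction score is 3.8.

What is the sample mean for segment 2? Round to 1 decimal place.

N = 73359 + 36147 + 74882 = 184388.
Overall total = μ·N = 3.8·184388 = 700674.4.
Subtract the known strata: 73359·3.2 + 74882·4.4 = 564229.6.
Remaining total for segment 2: 700674.4 − 564229.6 = 136444.8.
Divide by its size: 136444.8 / 36147 = 3.775... → 3.8.

3.8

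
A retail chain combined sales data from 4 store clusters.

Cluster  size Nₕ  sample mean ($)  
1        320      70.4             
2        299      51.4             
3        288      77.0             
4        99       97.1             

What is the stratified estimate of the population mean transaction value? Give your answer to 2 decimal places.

N = 320 + 299 + 288 + 99 = 1006.
The stratified mean weights each stratum mean by its population share Nₕ/N.
Σ Nₕx̄ₕ = 320·70.4 + 299·51.4 + 288·77.0 + 99·97.1 = 22528 + 15368.6 + 22176 + 9612.9 = 69685.5.
Divide by N: 69685.5 / 1006 = 69.2699... → 69.27.

69.27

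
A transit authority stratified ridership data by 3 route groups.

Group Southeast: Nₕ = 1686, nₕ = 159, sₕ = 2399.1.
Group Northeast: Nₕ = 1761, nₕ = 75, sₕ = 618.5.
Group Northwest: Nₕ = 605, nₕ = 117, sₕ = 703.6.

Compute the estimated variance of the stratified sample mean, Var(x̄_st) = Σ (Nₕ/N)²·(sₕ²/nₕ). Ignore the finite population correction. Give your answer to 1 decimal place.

N = 4052. Term for each stratum: Wₕ²sₕ²/nₕ.
Var(x̄_st) = 6267.2330 + 963.3808 + 94.3274 = 7324.9412 → 7324.9.

7324.9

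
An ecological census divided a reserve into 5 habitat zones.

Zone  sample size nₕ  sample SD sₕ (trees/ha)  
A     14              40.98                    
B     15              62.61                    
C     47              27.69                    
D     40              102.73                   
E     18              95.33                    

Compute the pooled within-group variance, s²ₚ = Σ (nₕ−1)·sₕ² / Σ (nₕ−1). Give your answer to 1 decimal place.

Degrees of freedom: 13 + 14 + 46 + 39 + 17 = 129.
Σ(nₕ−1)sₕ² = 13·1679.3604 + 14·3920.0121 + 46·766.7361 + 39·10553.4529 + 17·9087.8089 = 678059.1296.
s²ₚ = 678059.1296 / 129 = 5256.272... → 5256.3.

5256.3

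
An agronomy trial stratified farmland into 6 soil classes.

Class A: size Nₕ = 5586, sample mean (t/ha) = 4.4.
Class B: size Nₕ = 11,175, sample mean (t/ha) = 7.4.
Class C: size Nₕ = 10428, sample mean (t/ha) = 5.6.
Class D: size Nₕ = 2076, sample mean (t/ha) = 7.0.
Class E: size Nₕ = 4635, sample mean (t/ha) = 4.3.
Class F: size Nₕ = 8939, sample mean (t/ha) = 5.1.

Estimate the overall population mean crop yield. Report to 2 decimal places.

5.74

N = 42839; weights Wₕ = Nₕ/N = (0.1304, 0.2609, 0.2434, 0.0485, 0.1082, 0.2087).
x̄_st = Σ Wₕ·x̄ₕ = 0.1304·4.4 + 0.2609·7.4 + 0.2434·5.6 + 0.0485·7.0 + 0.1082·4.3 + 0.2087·5.1 ≈ 5.7359...
→ 5.74.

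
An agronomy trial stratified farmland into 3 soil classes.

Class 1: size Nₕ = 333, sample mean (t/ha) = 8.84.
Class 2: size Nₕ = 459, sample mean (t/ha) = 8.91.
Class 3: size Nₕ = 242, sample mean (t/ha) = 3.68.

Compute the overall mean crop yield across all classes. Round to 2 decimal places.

7.66

N = 1034; weights Wₕ = Nₕ/N = (0.3221, 0.4439, 0.2340).
x̄_st = Σ Wₕ·x̄ₕ = 0.3221·8.84 + 0.4439·8.91 + 0.2340·3.68 ≈ 7.6634...
→ 7.66.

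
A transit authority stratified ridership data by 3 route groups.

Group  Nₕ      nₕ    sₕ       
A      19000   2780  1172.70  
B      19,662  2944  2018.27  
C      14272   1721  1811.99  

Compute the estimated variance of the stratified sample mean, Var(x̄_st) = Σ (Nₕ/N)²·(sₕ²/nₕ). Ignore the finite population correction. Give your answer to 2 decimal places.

N = 52934; Wₕ = Nₕ/N.
group A: (19000/52934)²·1172.70²/2780 = 63.73336
group B: (19662/52934)²·2018.27²/2944 = 190.90033
group C: (14272/52934)²·1811.99²/1721 = 138.68547
Sum = 393.31917 → 393.32.

393.32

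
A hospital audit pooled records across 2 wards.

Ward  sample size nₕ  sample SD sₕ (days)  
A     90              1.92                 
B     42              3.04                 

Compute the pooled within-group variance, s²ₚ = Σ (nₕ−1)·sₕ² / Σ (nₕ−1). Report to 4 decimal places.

5.4384

Degrees of freedom: 89 + 41 = 130.
Σ(nₕ−1)sₕ² = 89·3.6864 + 41·9.2416 = 706.9952.
s²ₚ = 706.9952 / 130 = 5.438425... → 5.4384.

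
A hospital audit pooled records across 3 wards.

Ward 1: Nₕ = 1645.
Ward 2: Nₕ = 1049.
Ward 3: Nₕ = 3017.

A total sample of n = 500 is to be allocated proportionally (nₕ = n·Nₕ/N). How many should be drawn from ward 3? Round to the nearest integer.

N = 1645 + 1049 + 3017 = 5711.
n_3 = 500·3017/5711 = 264.139... → 264.

264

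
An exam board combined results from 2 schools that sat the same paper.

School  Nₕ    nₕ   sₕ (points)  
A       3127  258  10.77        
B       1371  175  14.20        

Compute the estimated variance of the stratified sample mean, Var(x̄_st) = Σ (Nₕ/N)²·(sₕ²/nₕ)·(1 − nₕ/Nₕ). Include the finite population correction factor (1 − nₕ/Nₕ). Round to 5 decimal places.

0.29274

N = 4498; Wₕ = Nₕ/N.
school A: (3127/4498)²·10.77²/258·(1 − 258/3127) = 0.19935688
school B: (1371/4498)²·14.20²/175·(1 − 175/1371) = 0.09338312
Sum = 0.29274000 → 0.29274.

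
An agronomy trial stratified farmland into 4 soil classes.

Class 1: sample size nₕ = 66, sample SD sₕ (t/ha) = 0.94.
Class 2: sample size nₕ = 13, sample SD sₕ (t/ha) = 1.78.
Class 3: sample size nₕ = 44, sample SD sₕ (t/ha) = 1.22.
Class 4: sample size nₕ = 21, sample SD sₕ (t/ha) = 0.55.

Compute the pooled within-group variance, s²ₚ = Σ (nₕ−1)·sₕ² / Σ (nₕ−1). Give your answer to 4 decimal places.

1.1822

1: (66−1)·0.94² = 65·0.8836 = 57.434
2: (13−1)·1.78² = 12·3.1684 = 38.0208
3: (44−1)·1.22² = 43·1.4884 = 64.0012
4: (21−1)·0.55² = 20·0.3025 = 6.05
Numerator = 165.506; denominator = Σ(nₕ−1) = 140.
s²ₚ = 165.506/140 = 1.182186... → 1.1822.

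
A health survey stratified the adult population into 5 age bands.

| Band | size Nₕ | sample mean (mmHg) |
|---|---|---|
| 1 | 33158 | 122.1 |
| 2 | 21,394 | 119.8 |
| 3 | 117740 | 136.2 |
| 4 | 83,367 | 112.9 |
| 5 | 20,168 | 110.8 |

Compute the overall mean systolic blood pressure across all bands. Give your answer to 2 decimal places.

N = 275827; weights Wₕ = Nₕ/N = (0.1202, 0.0776, 0.4269, 0.3022, 0.0731).
x̄_st = Σ Wₕ·x̄ₕ = 0.1202·122.1 + 0.0776·119.8 + 0.4269·136.2 + 0.3022·112.9 + 0.0731·110.8 ≈ 124.3335...
→ 124.33.

124.33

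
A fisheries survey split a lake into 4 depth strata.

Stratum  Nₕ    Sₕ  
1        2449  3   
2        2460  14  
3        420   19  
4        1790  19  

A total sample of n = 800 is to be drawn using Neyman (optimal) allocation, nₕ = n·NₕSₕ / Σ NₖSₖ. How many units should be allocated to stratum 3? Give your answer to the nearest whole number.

76

Σ NₕSₕ = 2449·3 + 2460·14 + 420·19 + 1790·19 = 83777.
Share for 3: 7980/83777 = 0.09525.
n_3 = 800 × 0.09525 = 76.202... → 76.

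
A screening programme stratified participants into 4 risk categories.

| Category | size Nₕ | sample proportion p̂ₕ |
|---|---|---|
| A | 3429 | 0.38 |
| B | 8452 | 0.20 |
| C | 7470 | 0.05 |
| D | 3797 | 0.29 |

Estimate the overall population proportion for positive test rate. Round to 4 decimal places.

N = 3429 + 8452 + 7470 + 3797 = 23148.
Overall proportion = Σ (Nₕ/N)·p̂ₕ.
Σ Nₕp̂ₕ = 1303.02 + 1690.4 + 373.5 + 1101.13 = 4468.05.
4468.05 / 23148 = 0.193021... → 0.1930.

0.1930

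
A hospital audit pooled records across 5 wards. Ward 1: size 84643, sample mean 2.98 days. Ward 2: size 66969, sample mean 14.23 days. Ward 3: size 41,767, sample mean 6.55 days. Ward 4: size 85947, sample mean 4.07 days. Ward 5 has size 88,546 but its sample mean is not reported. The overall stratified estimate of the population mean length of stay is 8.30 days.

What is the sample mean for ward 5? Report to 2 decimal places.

N = 84643 + 66969 + 41767 + 85947 + 88546 = 367872.
Overall total = μ·N = 8.30·367872 = 3053337.6.
Subtract the known strata: 84643·2.98 + 66969·14.23 + 41767·6.55 + 85947·4.07 = 1828583.15.
Remaining total for ward 5: 3053337.6 − 1828583.15 = 1224754.45.
Divide by its size: 1224754.45 / 88546 = 13.8318... → 13.83.

13.83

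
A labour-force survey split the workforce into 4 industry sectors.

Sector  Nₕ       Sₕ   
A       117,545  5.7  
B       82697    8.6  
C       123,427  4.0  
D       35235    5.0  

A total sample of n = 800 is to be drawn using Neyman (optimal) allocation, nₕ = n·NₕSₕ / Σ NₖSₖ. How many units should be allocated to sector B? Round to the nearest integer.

Σ NₕSₕ = 117545·5.7 + 82697·8.6 + 123427·4.0 + 35235·5.0 = 2051083.7.
Share for B: 711194.2/2051083.7 = 0.34674.
n_B = 800 × 0.34674 = 277.393... → 277.

277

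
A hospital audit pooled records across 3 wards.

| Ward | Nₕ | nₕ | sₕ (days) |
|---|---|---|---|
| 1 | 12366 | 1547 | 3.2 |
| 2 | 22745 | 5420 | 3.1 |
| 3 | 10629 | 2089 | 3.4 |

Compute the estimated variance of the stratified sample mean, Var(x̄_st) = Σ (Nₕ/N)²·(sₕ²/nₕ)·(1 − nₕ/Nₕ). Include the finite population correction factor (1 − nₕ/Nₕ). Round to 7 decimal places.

0.0009973

N = 45740. Term for each stratum: Wₕ²sₕ²/nₕ·(1−nₕ/Nₕ).
Var(x̄_st) = 0.0004232858 + 0.0003339573 + 0.0002400918 = 0.0009973349 → 0.0009973.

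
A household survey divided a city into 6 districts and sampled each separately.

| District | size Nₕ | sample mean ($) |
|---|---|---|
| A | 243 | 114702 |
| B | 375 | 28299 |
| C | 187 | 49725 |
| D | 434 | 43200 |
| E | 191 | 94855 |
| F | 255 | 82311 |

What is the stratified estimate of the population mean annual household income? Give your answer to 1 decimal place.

N = 243 + 375 + 187 + 434 + 191 + 255 = 1685.
Weight each subgroup mean by Nₕ/N and sum.
Σ Nₕx̄ₕ = 243·114702 + 375·28299 + 187·49725 + 434·43200 + 191·94855 + 255·82311 = 27872586 + 10612125 + 9298575 + 18748800 + 18117305 + 20989305 = 105638696.
Divide by N: 105638696 / 1685 = 62693.588... → 62693.6.

62693.6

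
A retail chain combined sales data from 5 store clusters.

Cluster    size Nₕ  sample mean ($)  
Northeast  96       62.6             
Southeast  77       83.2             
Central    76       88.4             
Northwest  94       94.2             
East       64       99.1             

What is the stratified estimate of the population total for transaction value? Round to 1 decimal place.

34331.6

Northeast: 96·62.6 = 6009.6
Southeast: 77·83.2 = 6406.4
Central: 76·88.4 = 6718.4
Northwest: 94·94.2 = 8854.8
East: 64·99.1 = 6342.4
τ̂ = Σ Nₕx̄ₕ = 34331.6.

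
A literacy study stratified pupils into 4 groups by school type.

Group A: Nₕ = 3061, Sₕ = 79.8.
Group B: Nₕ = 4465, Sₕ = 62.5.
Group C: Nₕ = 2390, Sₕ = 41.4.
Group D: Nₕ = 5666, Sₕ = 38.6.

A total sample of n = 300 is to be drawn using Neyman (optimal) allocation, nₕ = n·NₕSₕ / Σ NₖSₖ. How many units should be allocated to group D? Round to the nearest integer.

78

Σ NₕSₕ = 3061·79.8 + 4465·62.5 + 2390·41.4 + 5666·38.6 = 840983.9.
Share for D: 218707.6/840983.9 = 0.26006.
n_D = 300 × 0.26006 = 78.018... → 78.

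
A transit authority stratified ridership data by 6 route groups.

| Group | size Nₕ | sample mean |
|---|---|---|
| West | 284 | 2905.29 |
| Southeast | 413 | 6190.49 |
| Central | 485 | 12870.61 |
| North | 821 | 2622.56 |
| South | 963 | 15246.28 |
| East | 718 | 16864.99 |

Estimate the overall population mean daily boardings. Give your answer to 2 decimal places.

10469.16

x̄_st = (Σ Nₕx̄ₕ) / (Σ Nₕ) = (284·2905.29 + 413·6190.49 + 485·12870.61 + 821·2622.56 + 963·15246.28 + 718·16864.99) / 3684
= 38568372.8 / 3684 = 10469.1566... → 10469.16.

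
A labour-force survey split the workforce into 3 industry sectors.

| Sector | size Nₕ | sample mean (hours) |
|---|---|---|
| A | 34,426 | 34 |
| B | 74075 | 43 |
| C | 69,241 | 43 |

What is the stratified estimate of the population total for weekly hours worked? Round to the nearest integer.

Estimate total by summing Nₕ·x̄ₕ over strata.
34426·34 + 74075·43 + 69241·43 = 1170484 + 3185225 + 2977363 = 7333072.

7333072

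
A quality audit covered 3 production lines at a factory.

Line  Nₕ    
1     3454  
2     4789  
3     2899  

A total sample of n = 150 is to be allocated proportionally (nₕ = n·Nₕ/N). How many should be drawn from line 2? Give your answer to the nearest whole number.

64

N = 3454 + 4789 + 2899 = 11142.
n_2 = 150·4789/11142 = 64.472... → 64.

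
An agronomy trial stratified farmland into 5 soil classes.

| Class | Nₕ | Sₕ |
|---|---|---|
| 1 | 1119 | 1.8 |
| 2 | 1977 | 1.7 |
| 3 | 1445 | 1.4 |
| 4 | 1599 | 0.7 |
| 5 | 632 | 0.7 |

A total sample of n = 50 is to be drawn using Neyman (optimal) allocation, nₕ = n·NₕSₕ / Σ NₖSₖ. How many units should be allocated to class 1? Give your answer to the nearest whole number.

11

1: NₕSₕ = 1119·1.8 = 2014.2
2: NₕSₕ = 1977·1.7 = 3360.9
3: NₕSₕ = 1445·1.4 = 2023
4: NₕSₕ = 1599·0.7 = 1119.3
5: NₕSₕ = 632·0.7 = 442.4
Σ NₕSₕ = 8959.8.
n_1 = 50·2014.2/8959.8 = 11.240... → 11.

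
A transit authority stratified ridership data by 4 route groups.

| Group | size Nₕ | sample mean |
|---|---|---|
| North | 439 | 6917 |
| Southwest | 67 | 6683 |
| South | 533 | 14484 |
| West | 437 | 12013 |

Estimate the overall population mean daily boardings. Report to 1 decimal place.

x̄_st = (Σ Nₕx̄ₕ) / (Σ Nₕ) = (439·6917 + 67·6683 + 533·14484 + 437·12013) / 1476
= 16453977 / 1476 = 11147.681... → 11147.7.

11147.7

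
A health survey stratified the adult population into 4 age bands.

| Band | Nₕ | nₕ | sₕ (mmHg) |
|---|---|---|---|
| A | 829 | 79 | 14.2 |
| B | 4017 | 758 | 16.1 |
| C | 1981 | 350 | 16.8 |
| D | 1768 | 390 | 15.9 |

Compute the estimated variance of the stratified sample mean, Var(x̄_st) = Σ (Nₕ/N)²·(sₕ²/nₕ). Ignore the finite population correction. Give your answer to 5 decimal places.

0.16871

N = 8595. Term for each stratum: Wₕ²sₕ²/nₕ.
Var(x̄_st) = 0.02374471 + 0.07469550 + 0.04283785 + 0.02742852 = 0.16870659 → 0.16871.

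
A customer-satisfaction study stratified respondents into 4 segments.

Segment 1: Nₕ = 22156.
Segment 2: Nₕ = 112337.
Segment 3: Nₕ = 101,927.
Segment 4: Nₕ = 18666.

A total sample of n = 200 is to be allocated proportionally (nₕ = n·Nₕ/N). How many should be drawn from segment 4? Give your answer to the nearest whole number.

Share of segment 4 = 18666/255086 = 0.07318.
Allocate 200 × 0.07318 = 14.635... → 15.

15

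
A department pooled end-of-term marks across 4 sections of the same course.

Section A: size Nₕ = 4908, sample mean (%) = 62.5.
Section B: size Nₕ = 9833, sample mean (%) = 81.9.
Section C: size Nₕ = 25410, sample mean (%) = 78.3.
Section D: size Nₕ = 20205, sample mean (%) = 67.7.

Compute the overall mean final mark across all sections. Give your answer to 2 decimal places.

74.05

N = 60356; weights Wₕ = Nₕ/N = (0.0813, 0.1629, 0.4210, 0.3348).
x̄_st = Σ Wₕ·x̄ₕ = 0.0813·62.5 + 0.1629·81.9 + 0.4210·78.3 + 0.3348·67.7 ≈ 74.0532...
→ 74.05.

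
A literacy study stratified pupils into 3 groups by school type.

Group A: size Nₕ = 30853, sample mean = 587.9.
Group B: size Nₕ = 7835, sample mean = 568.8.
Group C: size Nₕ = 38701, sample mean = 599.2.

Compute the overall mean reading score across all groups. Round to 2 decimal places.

591.62

N = 30853 + 7835 + 38701 = 77389.
Overall mean = Σ (Nₕ/N)·x̄ₕ — weight by population share, not a simple average.
Σ Nₕx̄ₕ = 30853·587.9 + 7835·568.8 + 38701·599.2 = 18138478.7 + 4456548 + 23189639.2 = 45784665.9.
Divide by N: 45784665.9 / 77389 = 591.6172... → 591.62.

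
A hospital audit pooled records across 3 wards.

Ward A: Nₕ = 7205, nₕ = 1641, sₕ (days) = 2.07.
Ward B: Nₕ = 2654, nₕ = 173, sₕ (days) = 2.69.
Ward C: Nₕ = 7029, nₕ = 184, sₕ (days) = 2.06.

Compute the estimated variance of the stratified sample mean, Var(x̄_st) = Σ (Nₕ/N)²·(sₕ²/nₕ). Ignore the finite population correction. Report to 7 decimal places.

0.0055036

N = 16888. Term for each stratum: Wₕ²sₕ²/nₕ.
Var(x̄_st) = 0.0004752735 + 0.0010330084 + 0.0039952804 = 0.0055035623 → 0.0055036.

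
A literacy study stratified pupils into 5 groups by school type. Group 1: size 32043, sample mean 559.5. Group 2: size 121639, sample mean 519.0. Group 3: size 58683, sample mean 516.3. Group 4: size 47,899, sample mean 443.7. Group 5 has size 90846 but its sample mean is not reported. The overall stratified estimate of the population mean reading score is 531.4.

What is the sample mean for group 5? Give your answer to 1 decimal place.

594.1

Σ Nₕx̄ₕ = N·μ, so 90846·x̄_5 = 351110·531.4 − (32043·559.5 + 121639·519.0 + 58683·516.3 + 47899·443.7).
= 186579854 − 132609518.7 = 53970335.3.
x̄_5 = 53970335.3 / 90846 = 594.086... → 594.1.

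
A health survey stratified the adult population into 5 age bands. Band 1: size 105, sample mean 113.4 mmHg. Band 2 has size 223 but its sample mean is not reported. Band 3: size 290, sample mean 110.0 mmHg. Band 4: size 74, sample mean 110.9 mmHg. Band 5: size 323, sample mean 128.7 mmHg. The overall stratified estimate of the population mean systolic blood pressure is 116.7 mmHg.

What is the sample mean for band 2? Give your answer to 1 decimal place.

111.5

N = 105 + 223 + 290 + 74 + 323 = 1015.
Overall total = μ·N = 116.7·1015 = 118450.5.
Subtract the known strata: 105·113.4 + 290·110.0 + 74·110.9 + 323·128.7 = 93583.7.
Remaining total for band 2: 118450.5 − 93583.7 = 24866.8.
Divide by its size: 24866.8 / 223 = 111.510... → 111.5.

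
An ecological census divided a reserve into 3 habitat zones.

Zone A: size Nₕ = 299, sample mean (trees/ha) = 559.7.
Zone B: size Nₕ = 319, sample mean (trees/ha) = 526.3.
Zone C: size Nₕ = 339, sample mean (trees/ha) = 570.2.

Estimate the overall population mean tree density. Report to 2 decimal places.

N = 299 + 319 + 339 = 957.
Overall mean = Σ (Nₕ/N)·x̄ₕ — weight by population share, not a simple average.
Σ Nₕx̄ₕ = 299·559.7 + 319·526.3 + 339·570.2 = 167350.3 + 167889.7 + 193297.8 = 528537.8.
Divide by N: 528537.8 / 957 = 552.2861... → 552.29.

552.29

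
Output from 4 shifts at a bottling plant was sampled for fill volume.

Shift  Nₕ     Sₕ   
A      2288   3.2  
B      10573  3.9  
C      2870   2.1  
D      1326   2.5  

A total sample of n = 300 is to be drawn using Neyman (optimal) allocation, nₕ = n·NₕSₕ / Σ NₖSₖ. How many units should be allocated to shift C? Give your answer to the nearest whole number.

Σ NₕSₕ = 2288·3.2 + 10573·3.9 + 2870·2.1 + 1326·2.5 = 57898.3.
Share for C: 6027/57898.3 = 0.10410.
n_C = 300 × 0.10410 = 31.229... → 31.

31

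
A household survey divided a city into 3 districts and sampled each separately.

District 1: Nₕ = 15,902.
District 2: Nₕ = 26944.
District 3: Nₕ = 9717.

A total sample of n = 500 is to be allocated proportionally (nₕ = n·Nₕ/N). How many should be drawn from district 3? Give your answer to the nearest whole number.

92

Share of district 3 = 9717/52563 = 0.18486.
Allocate 500 × 0.18486 = 92.432... → 92.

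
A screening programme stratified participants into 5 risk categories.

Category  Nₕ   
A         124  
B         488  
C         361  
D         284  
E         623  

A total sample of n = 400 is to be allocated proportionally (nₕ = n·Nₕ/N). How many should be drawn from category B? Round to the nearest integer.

Share of category B = 488/1880 = 0.25957.
Allocate 400 × 0.25957 = 103.830... → 104.

104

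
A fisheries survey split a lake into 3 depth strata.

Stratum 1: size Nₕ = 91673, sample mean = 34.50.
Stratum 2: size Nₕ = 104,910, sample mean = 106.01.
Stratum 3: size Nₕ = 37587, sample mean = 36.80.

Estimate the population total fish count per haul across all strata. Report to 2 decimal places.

15667429.20

1: 91673·34.50 = 3162718.5
2: 104910·106.01 = 11121509.1
3: 37587·36.80 = 1383201.6
τ̂ = Σ Nₕx̄ₕ = 15667429.20.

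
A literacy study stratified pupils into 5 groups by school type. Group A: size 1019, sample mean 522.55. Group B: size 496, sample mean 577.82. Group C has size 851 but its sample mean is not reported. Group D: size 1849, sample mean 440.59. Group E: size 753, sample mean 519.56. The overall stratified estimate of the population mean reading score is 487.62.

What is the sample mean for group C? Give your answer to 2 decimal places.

Σ Nₕx̄ₕ = N·μ, so 851·x̄_C = 4968·487.62 − (1019·522.55 + 496·577.82 + 1849·440.59 + 753·519.56).
= 2422496.16 − 2024956.76 = 397539.4.
x̄_C = 397539.4 / 851 = 467.1438... → 467.14.

467.14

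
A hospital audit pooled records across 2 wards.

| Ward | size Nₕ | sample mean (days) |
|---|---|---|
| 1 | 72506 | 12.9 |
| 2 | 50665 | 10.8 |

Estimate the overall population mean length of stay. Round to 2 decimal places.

N = 72506 + 50665 = 123171.
Overall mean = Σ (Nₕ/N)·x̄ₕ — weight by population share, not a simple average.
Σ Nₕx̄ₕ = 72506·12.9 + 50665·10.8 = 935327.4 + 547182 = 1482509.4.
Divide by N: 1482509.4 / 123171 = 12.0362... → 12.04.

12.04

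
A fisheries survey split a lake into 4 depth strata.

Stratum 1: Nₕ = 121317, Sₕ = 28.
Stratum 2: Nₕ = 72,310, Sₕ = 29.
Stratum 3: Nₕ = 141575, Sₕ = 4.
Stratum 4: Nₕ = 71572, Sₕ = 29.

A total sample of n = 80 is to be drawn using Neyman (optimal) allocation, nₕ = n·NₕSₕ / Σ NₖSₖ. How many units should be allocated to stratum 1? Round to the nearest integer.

1: NₕSₕ = 121317·28 = 3396876
2: NₕSₕ = 72310·29 = 2096990
3: NₕSₕ = 141575·4 = 566300
4: NₕSₕ = 71572·29 = 2075588
Σ NₕSₕ = 8135754.
n_1 = 80·3396876/8135754 = 33.402... → 33.

33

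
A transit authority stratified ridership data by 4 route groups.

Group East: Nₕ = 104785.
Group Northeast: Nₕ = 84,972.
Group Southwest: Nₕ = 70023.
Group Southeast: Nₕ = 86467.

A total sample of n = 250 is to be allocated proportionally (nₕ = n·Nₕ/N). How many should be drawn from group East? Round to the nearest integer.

Share of group East = 104785/346247 = 0.30263.
Allocate 250 × 0.30263 = 75.658... → 76.

76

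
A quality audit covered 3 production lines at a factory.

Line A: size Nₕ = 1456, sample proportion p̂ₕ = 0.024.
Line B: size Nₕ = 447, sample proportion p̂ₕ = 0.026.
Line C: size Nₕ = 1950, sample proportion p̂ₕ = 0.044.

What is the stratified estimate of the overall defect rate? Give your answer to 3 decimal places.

Wₕ = Nₕ/N with N = 3853: 0.3779, 0.1160, 0.5061.
p̂_st = 0.3779·0.024 + 0.1160·0.026 + 0.5061·0.044 ≈ 0.03435... → 0.034.

0.034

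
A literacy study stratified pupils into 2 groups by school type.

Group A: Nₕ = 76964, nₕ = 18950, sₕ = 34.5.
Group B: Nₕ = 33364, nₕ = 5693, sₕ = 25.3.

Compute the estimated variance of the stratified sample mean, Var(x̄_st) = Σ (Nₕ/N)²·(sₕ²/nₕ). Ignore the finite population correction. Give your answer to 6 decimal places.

N = 110328. Term for each stratum: Wₕ²sₕ²/nₕ.
Var(x̄_st) = 0.030565587 + 0.010282166 = 0.040847753 → 0.040848.

0.040848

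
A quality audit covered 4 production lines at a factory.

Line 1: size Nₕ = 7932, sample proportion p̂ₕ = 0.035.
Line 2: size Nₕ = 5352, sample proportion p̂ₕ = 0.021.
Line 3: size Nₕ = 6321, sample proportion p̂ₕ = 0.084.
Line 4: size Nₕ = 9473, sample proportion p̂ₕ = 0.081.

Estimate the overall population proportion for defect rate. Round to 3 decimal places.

N = 7932 + 5352 + 6321 + 9473 = 29078.
Overall proportion = Σ (Nₕ/N)·p̂ₕ.
Σ Nₕp̂ₕ = 277.62 + 112.392 + 530.964 + 767.313 = 1688.289.
1688.289 / 29078 = 0.05806... → 0.058.

0.058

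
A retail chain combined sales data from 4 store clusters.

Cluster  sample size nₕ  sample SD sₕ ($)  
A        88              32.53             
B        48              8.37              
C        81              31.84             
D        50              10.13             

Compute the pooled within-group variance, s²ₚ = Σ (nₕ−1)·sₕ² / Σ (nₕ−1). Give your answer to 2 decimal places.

Degrees of freedom: 87 + 47 + 80 + 49 = 263.
Σ(nₕ−1)sₕ² = 87·1058.2009 + 47·70.0569 + 80·1013.7856 + 49·102.6169 = 181487.2287.
s²ₚ = 181487.2287 / 263 = 690.0655... → 690.07.

690.07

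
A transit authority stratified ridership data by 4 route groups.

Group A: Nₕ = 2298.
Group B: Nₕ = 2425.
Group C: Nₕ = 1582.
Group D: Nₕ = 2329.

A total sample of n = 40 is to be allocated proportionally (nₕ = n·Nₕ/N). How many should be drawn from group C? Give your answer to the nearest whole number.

7

Share of group C = 1582/8634 = 0.18323.
Allocate 40 × 0.18323 = 7.329... → 7.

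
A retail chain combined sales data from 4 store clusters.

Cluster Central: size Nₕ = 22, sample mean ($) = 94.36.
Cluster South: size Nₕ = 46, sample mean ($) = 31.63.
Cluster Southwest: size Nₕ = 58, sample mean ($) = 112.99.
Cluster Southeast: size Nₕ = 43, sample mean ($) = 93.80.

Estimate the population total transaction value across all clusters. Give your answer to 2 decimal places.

Central: 22·94.36 = 2075.92
South: 46·31.63 = 1454.98
Southwest: 58·112.99 = 6553.42
Southeast: 43·93.80 = 4033.4
τ̂ = Σ Nₕx̄ₕ = 14117.72.

14117.72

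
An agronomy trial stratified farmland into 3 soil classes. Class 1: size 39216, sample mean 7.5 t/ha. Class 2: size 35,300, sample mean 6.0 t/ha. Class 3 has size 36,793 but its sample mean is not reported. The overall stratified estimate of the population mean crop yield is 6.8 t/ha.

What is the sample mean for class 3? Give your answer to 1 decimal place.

6.8

N = 39216 + 35300 + 36793 = 111309.
Overall total = μ·N = 6.8·111309 = 756901.2.
Subtract the known strata: 39216·7.5 + 35300·6.0 = 505920.
Remaining total for class 3: 756901.2 − 505920 = 250981.2.
Divide by its size: 250981.2 / 36793 = 6.821... → 6.8.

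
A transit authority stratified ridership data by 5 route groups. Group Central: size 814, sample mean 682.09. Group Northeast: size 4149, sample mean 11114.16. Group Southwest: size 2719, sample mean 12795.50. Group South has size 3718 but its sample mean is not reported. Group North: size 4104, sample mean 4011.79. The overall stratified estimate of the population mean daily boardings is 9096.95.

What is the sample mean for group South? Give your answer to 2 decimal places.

11596.53

Σ Nₕx̄ₕ = N·μ, so 3718·x̄_South = 15504·9096.95 − (814·682.09 + 4149·11114.16 + 2719·12795.50 + 4104·4011.79).
= 141039112.8 − 97923221.76 = 43115891.04.
x̄_South = 43115891.04 / 3718 = 11596.5280... → 11596.53.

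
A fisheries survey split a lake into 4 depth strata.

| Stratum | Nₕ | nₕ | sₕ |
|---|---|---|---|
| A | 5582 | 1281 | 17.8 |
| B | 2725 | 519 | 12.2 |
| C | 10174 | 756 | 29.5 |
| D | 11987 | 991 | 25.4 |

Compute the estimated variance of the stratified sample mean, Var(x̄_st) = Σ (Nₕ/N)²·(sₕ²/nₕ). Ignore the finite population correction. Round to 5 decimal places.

N = 30468; Wₕ = Nₕ/N.
stratum A: (5582/30468)²·17.8²/1281 = 0.00830200
stratum B: (2725/30468)²·12.2²/519 = 0.00229402
stratum C: (10174/30468)²·29.5²/756 = 0.12835648
stratum D: (11987/30468)²·25.4²/991 = 0.10076899
Sum = 0.23972149 → 0.23972.

0.23972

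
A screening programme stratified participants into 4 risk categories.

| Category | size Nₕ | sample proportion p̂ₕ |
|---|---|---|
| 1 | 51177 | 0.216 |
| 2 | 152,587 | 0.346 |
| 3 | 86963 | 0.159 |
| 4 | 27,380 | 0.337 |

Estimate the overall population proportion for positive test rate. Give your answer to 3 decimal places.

Wₕ = Nₕ/N with N = 318107: 0.1609, 0.4797, 0.2734, 0.0861.
p̂_st = 0.1609·0.216 + 0.4797·0.346 + 0.2734·0.159 + 0.0861·0.337 ≈ 0.27319... → 0.273.

0.273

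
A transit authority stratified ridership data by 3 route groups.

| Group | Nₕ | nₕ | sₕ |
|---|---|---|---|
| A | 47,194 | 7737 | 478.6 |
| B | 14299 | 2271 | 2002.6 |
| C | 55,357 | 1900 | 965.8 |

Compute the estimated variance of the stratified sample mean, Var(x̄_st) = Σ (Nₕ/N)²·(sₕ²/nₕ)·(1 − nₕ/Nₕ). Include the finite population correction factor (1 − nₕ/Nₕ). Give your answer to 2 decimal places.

N = 116850; Wₕ = Nₕ/N.
group A: (47194/116850)²·478.6²/7737·(1 − 7737/47194) = 4.03763
group B: (14299/116850)²·2002.6²/2271·(1 − 2271/14299) = 22.24400
group C: (55357/116850)²·965.8²/1900·(1 − 1900/55357) = 106.39972
Sum = 132.68135 → 132.68.

132.68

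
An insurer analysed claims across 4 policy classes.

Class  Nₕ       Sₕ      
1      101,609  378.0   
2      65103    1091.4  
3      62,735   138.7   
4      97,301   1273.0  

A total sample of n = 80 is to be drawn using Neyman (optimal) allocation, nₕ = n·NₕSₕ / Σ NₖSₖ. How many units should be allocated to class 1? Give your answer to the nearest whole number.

13

1: NₕSₕ = 101609·378.0 = 38408202
2: NₕSₕ = 65103·1091.4 = 71053414.2
3: NₕSₕ = 62735·138.7 = 8701344.5
4: NₕSₕ = 97301·1273.0 = 123864173
Σ NₕSₕ = 242027133.7.
n_1 = 80·38408202/242027133.7 = 12.696... → 13.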